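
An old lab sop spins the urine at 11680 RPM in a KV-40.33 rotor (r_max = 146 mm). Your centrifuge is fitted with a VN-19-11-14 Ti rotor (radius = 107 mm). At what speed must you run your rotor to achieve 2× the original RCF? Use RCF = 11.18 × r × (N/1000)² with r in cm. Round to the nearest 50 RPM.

≈ 19300 RPM

Original rotor: r = 146 mm = 14.6 cm
RCF_original = 11.18 × 14.6 × (11.68)² = 11.18 × 14.6 × 136.4224 ≈ 22,268 × g
Target RCF = 2 × 22,268 ≈ 44,536 × g
Your rotor: r = 107 mm = 10.7 cm
44,536 = 11.18 × 10.7 × (N/1000)²
(N/1000)² = 44,536 / 119.626 = 372.2936
N = 1000 × √372.2936 ≈ 19,294.9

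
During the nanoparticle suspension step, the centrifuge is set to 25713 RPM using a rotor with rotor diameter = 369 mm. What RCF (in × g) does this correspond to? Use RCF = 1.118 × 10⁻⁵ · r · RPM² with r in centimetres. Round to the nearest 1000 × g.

r = 369 mm / 2 = 184.5 mm = 18.45 cm
RCF = 1.118 × 10⁻⁵ × 18.45 × (25713)² = 1.118 × 10⁻⁵ × 18.45 × 661,158,369 ≈ 136,377.8 × g

≈ 136000 × g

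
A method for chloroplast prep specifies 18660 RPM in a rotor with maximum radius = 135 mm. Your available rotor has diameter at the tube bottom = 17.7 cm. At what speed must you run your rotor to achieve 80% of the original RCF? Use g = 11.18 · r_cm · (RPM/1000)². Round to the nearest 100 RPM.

Original rotor: r = 135 mm = 13.5 cm
RCF_original = 11.18 × 13.5 × (18.66)² = 11.18 × 13.5 × 348.1956 ≈ 52,553.2 × g
Target RCF = 0.8 × 52,553.2 ≈ 42,042.6 × g
Your rotor: r = 17.7 / 2 = 8.85 cm
42,042.6 = 11.18 × 8.85 × (N/1000)²
(N/1000)² = 42,042.6 / 98.943 = 424.9174
N = 1000 × √424.9174 ≈ 20,613.5

20600 RPM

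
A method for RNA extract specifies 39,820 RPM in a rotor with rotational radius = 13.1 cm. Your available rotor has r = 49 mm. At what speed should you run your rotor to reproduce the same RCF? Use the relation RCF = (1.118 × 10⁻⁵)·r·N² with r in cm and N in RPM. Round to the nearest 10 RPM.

≈ 65110 RPM

RCF = 1.118 × 10⁻⁵ × r × N²
RCF_original = 1.118 × 10⁻⁵ × 13.1 × (39820)² = 1.118 × 10⁻⁵ × 13.1 × 1,585,632,400 ≈ 232,228.6 × g
Your rotor: r = 49 mm = 4.9 cm
232,228.6 = 1.118 × 10⁻⁵ × 4.9 × N²
N² = 232,228.6 / (5.4782 × 10⁻⁵) = 4,239,140,594
N ≈ √4,239,140,594 ≈ 65,108.7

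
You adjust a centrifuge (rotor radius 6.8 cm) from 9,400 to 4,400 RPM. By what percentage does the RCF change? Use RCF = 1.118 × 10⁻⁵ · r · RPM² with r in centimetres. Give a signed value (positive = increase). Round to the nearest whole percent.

-78%

RCF ∝ N², so the ratio is (4400/9400)² = (0.468085)² = 0.2191.
Change = 0.2191 − 1 = -0.7809 → -78.1%.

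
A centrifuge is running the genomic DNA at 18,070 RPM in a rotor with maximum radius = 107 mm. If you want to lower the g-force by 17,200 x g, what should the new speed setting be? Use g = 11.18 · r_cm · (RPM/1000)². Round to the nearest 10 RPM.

N₂ ≈ 13520 RPM

r = 107 mm = 10.7 cm
Current RCF = 11.18 × 10.7 × (18.07)² = 11.18 × 10.7 × 326.5249 ≈ 39,060.9 × g
Target RCF = 39,060.9 − 17,200 = 21,860.9 × g
(N/1000)² = 21,860.9 / 119.626 = 182.7437
N = 1000 × √182.7437 ≈ 13,518.3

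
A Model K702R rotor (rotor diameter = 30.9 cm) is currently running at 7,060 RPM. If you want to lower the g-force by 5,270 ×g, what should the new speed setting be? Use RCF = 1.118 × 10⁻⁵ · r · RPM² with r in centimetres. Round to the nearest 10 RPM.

r = 30.9 / 2 = 15.45 cm
Current RCF = 1.118 × 10⁻⁵ × 15.45 × (7060)² = 1.118 × 10⁻⁵ × 15.45 × 49,843,600 ≈ 8,609.5 × g
Target RCF = 8,609.5 − 5,270 = 3,339.5 × g
N² = 3,339.5 / (17.2731 × 10⁻⁵) = 19,333,530
N ≈ √19,333,530 ≈ 4,397.0

4400 RPM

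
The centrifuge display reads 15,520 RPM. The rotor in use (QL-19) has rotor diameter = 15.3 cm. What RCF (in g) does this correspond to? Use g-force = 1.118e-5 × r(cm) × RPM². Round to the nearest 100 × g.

RCF ≈ 20600 g

r = 15.3 / 2 = 7.65 cm
RCF = 1.118 × 10⁻⁵ × r × N²
RCF = 1.118 × 10⁻⁵ × 7.65 × (15520)² = 1.118 × 10⁻⁵ × 7.65 × 240,870,400 ≈ 20,600.9 × g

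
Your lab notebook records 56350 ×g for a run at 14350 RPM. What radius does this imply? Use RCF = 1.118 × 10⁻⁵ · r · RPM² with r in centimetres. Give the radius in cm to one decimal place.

24.5 cm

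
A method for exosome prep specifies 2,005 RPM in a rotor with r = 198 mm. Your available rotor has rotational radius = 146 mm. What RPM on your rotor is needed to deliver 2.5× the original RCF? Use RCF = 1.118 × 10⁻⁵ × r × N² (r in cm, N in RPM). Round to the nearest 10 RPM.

≈ 3690 RPM

Original rotor: r = 198 mm = 19.8 cm
RCF_original = 1.118 × 10⁻⁵ × 19.8 × (2005)² = 1.118 × 10⁻⁵ × 19.8 × 4,020,025 ≈ 889.9 × g
Target RCF = 2.5 × 889.9 ≈ 2,224.8 × g
Your rotor: r = 146 mm = 14.6 cm
2,224.8 = 1.118 × 10⁻⁵ × 14.6 × N²
N² = 2,224.8 / (16.3228 × 10⁻⁵) = 13,630,014
N ≈ √13,630,014 ≈ 3,691.9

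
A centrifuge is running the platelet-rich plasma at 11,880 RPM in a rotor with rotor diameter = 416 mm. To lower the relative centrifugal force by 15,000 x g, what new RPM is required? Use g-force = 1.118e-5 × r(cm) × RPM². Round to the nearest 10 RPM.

8750 RPM

r = 416 mm / 2 = 208 mm = 20.8 cm
Current RCF = 1.118 × 10⁻⁵ × 20.8 × (11880)² = 1.118 × 10⁻⁵ × 20.8 × 141,134,400 ≈ 32,820 × g
Target RCF = 32,820 − 15,000 = 17,820 × g
N² = 17,820 / (23.2544 × 10⁻⁵) = 76,630,659
N ≈ √76,630,659 ≈ 8,753.9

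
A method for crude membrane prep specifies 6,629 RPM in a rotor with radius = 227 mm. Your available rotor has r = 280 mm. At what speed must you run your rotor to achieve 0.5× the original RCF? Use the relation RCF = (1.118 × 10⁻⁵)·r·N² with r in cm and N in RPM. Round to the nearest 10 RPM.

4220 RPM

Original rotor: r = 227 mm = 22.7 cm
RCF_original = 1.118 × 10⁻⁵ × 22.7 × (6629)² = 1.118 × 10⁻⁵ × 22.7 × 43,943,641 ≈ 11,152.3 × g
Target RCF = 0.5 × 11,152.3 ≈ 5,576.1 × g
Your rotor: r = 280 mm = 28.0 cm
5,576.1 = 1.118 × 10⁻⁵ × 28 × N²
N² = 5,576.1 / (31.304 × 10⁻⁵) = 17,812,740
N ≈ √17,812,740 ≈ 4,220.5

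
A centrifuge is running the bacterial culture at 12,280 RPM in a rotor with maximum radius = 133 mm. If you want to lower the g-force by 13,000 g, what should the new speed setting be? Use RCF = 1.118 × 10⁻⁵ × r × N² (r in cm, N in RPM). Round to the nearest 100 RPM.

N₂ ≈ 8000 RPM

r = 133 mm = 13.3 cm
Current RCF = 1.118 × 10⁻⁵ × 13.3 × (12280)² = 1.118 × 10⁻⁵ × 13.3 × 150,798,400 ≈ 22,422.8 × g
Target RCF = 22,422.8 − 13,000 = 9,422.8 × g
N² = 9,422.8 / (14.8694 × 10⁻⁵) = 63,370,412
N ≈ √63,370,412 ≈ 7,960.6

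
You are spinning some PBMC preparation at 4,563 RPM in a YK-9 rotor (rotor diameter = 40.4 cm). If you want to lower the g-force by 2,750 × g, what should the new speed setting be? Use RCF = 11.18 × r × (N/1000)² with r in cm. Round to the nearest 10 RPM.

2940 RPM

r = 40.4 / 2 = 20.2 cm
Current RCF = 11.18 × 20.2 × (4.563)² = 11.18 × 20.2 × 20.820969 ≈ 4,702.1 × g
Target RCF = 4,702.1 − 2,750 = 1,952.1 × g
(N/1000)² = 1,952.1 / 225.836 = 8.643883
N = 1000 × √8.643883 ≈ 2,940.0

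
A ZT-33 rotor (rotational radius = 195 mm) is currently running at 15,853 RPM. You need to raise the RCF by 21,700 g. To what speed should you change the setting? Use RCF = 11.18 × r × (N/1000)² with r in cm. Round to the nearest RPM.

r = 195 mm = 19.5 cm
Current RCF = 11.18 × 19.5 × (15.853)² = 11.18 × 19.5 × 251.317609 ≈ 54,789.8 × g
Target RCF = 54,789.8 + 21,700 = 76,489.8 × g
(N/1000)² = 76,489.8 / 218.01 = 350.8545
N = 1000 × √350.8545 ≈ 18,731.1

≈ 18731 RPM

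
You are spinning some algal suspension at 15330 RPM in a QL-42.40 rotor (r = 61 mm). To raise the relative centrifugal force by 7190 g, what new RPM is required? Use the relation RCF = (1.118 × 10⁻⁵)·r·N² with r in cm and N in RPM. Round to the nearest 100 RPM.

r = 61 mm = 6.1 cm
Current RCF = 1.118 × 10⁻⁵ × 6.1 × (15330)² = 1.118 × 10⁻⁵ × 6.1 × 235,008,900 ≈ 16,027.1 × g
Target RCF = 16,027.1 + 7,190 = 23,217.1 × g
N² = 23,217.1 / (6.8198 × 10⁻⁵) = 340,436,670
N ≈ √340,436,670 ≈ 18,450.9

N₂ ≈ 18500 RPM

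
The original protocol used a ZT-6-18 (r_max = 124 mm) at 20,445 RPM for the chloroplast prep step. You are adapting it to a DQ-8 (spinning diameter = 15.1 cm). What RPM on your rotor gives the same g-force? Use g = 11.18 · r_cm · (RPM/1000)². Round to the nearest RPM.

Original rotor: r = 124 mm = 12.4 cm
RCF = 11.18 × r × (N/1000)²
RCF_original = 11.18 × 12.4 × (20.445)² = 11.18 × 12.4 × 417.998025 ≈ 57,947.9 × g
Your rotor: r = 15.1 / 2 = 7.55 cm
57,947.9 = 11.18 × 7.55 × (N/1000)²
(N/1000)² = 57,947.9 / 84.409 = 686.5133
N = 1000 × √686.5133 ≈ 26,201.4

26201 RPM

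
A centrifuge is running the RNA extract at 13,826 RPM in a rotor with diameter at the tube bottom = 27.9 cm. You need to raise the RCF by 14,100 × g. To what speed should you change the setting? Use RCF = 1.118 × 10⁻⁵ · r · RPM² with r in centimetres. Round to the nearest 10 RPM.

r = 27.9 / 2 = 13.95 cm
Current RCF = 1.118 × 10⁻⁵ × 13.95 × (13826)² = 1.118 × 10⁻⁵ × 13.95 × 191,158,276 ≈ 29,813.2 × g
Target RCF = 29,813.2 + 14,100 = 43,913.2 × g
N² = 43,913.2 / (15.5961 × 10⁻⁵) = 281,565,263
N ≈ √281,565,263 ≈ 16,779.9

16780 RPM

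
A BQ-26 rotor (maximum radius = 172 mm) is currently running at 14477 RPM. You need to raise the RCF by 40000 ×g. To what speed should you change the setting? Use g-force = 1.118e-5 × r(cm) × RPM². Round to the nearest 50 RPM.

20450 RPM

r = 172 mm = 17.2 cm
Current RCF = 1.118 × 10⁻⁵ × 17.2 × (14477)² = 1.118 × 10⁻⁵ × 17.2 × 209,583,529 ≈ 40,302.1 × g
Target RCF = 40,302.1 + 40,000 = 80,302.1 × g
N² = 80,302.1 / (19.2296 × 10⁻⁵) = 417,596,310
N ≈ √417,596,310 ≈ 20,435.2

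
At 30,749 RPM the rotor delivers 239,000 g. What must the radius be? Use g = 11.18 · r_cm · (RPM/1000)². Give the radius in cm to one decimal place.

22.6 cm

RCF = 11.18 × r × (N/1000)²
239000 = 11.18 × r × (30.749)²
r = 239000 / (11.18 × 945.501001) = 239000 / 10570.7 ≈ 22.610 cm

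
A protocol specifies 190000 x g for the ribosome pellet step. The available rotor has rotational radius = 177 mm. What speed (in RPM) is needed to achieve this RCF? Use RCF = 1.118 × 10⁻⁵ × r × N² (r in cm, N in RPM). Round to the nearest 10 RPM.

r = 177 mm = 17.7 cm
RCF = 1.118 × 10⁻⁵ × r × N²
190,000 = 1.118 × 10⁻⁵ × 17.7 × N²
N² = 190,000 / (19.7886 × 10⁻⁵) = 960,148,773
N ≈ √960,148,773 ≈ 30,986.3

≈ 30990 RPM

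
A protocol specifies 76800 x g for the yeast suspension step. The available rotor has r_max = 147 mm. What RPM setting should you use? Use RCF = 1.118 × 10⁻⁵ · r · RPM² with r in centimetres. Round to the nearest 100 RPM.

N ≈ 21600 RPM

r = 147 mm = 14.7 cm
RCF = 1.118 × 10⁻⁵ × r × N²
76,800 = 1.118 × 10⁻⁵ × 14.7 × N²
N² = 76,800 / (16.4346 × 10⁻⁵) = 467,306,780
N ≈ √467,306,780 ≈ 21,617.3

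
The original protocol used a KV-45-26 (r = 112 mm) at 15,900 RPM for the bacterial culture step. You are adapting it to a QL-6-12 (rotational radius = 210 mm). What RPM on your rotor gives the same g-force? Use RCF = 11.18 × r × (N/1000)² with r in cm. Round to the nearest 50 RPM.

Original rotor: r = 112 mm = 11.2 cm
RCF_original = 11.18 × 11.2 × (15.9)² = 11.18 × 11.2 × 252.81 ≈ 31,655.9 × g
Your rotor: r = 210 mm = 21.0 cm
31,655.9 = 11.18 × 21 × (N/1000)²
(N/1000)² = 31,655.9 / 234.78 = 134.8322
N = 1000 × √134.8322 ≈ 11,611.7

≈ 11600 RPM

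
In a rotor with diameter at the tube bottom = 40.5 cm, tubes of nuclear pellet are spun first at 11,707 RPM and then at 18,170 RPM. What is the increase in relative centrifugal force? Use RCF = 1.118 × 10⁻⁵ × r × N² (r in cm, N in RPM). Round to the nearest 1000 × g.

r = 40.5 / 2 = 20.25 cm
RCF₁ = 1.118 × 10⁻⁵ × 20.25 × (11707)² = 1.118 × 10⁻⁵ × 20.25 × 137,053,849 ≈ 31,028.3 × g
RCF₂ = 1.118 × 10⁻⁵ × 20.25 × (18170)² = 1.118 × 10⁻⁵ × 20.25 × 330,148,900 ≈ 74,744.1 × g
Increase = 74,744.1 − 31,028.3 = 43,715.8

≈ 44000 x g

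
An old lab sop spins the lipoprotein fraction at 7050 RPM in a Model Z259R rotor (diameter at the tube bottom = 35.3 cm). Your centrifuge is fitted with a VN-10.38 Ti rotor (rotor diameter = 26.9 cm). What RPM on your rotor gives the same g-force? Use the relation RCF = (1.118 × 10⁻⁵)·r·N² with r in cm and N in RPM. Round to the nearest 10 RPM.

Original rotor: r = 35.3 / 2 = 17.65 cm
RCF_original = 1.118 × 10⁻⁵ × 17.65 × (7050)² = 1.118 × 10⁻⁵ × 17.65 × 49,702,500 ≈ 9,807.6 × g
Your rotor: r = 26.9 / 2 = 13.45 cm
9,807.6 = 1.118 × 10⁻⁵ × 13.45 × N²
N² = 9,807.6 / (15.0371 × 10⁻⁵) = 65,222,683
N ≈ √65,222,683 ≈ 8,076.1

≈ 8080 RPM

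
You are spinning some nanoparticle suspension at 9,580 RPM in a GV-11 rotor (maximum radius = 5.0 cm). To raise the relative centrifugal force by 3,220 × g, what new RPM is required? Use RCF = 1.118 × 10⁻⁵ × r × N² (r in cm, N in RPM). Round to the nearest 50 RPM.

N₂ ≈ 12200 RPM

Current RCF = 1.118 × 10⁻⁵ × 5 × (9580)² = 1.118 × 10⁻⁵ × 5 × 91,776,400 ≈ 5,130.3 × g
Target RCF = 5,130.3 + 3,220 = 8,350.3 × g
N² = 8,350.3 / (5.59 × 10⁻⁵) = 149,379,249
N ≈ √149,379,249 ≈ 12,222.1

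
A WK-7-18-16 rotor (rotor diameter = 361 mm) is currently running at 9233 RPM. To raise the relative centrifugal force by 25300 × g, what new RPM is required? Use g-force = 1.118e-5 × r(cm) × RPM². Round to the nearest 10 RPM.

N₂ ≈ 14510 RPM

r = 361 mm / 2 = 180.5 mm = 18.05 cm
Current RCF = 1.118 × 10⁻⁵ × 18.05 × (9233)² = 1.118 × 10⁻⁵ × 18.05 × 85,248,289 ≈ 17,203 × g
Target RCF = 17,203 + 25,300 = 42,503 × g
N² = 42,503 / (20.1799 × 10⁻⁵) = 210,620,469
N ≈ √210,620,469 ≈ 14,512.8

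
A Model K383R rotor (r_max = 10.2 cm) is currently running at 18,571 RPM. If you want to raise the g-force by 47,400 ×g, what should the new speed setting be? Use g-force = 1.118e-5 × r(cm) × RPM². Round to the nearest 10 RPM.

27580 RPM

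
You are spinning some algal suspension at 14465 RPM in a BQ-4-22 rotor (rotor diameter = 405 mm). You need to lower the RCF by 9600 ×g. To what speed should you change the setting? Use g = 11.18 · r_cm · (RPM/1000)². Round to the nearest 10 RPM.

r = 405 mm / 2 = 202.5 mm = 20.25 cm
Current RCF = 11.18 × 20.25 × (14.465)² = 11.18 × 20.25 × 209.236225 ≈ 47,370 × g
Target RCF = 47,370 − 9,600 = 37,770 × g
(N/1000)² = 37,770 / 226.395 = 166.8323
N = 1000 × √166.8323 ≈ 12,916.4

≈ 12920 RPM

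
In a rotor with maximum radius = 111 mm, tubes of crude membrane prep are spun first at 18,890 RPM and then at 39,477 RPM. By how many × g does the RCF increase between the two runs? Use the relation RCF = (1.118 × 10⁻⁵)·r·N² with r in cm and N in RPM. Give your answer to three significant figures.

≈ 149000 × g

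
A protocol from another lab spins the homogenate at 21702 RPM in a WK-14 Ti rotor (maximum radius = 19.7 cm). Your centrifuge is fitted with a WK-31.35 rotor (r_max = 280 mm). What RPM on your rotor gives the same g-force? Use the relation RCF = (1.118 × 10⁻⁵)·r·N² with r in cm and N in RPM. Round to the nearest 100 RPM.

≈ 18200 RPM

RCF = 1.118 × 10⁻⁵ × r × N²
RCF_original = 1.118 × 10⁻⁵ × 19.7 × (21702)² = 1.118 × 10⁻⁵ × 19.7 × 470,976,804 ≈ 103,730.8 × g
Your rotor: r = 280 mm = 28.0 cm
103,730.8 = 1.118 × 10⁻⁵ × 28 × N²
N² = 103,730.8 / (31.304 × 10⁻⁵) = 331,365,960
N ≈ √331,365,960 ≈ 18,203.5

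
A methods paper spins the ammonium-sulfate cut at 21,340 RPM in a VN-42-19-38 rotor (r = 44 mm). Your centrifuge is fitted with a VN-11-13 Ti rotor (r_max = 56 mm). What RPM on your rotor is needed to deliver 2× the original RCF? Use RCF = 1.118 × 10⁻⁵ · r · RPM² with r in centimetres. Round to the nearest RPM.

26751 RPM

Original rotor: r = 44 mm = 4.4 cm
RCF = 1.118 × 10⁻⁵ × r × N²
RCF_original = 1.118 × 10⁻⁵ × 4.4 × (21340)² = 1.118 × 10⁻⁵ × 4.4 × 455,395,600 ≈ 22,401.8 × g
Target RCF = 2 × 22,401.8 ≈ 44,803.6 × g
Your rotor: r = 56 mm = 5.6 cm
44,803.6 = 1.118 × 10⁻⁵ × 5.6 × N²
N² = 44,803.6 / (6.2608 × 10⁻⁵) = 715,621,007
N ≈ √715,621,007 ≈ 26,751.1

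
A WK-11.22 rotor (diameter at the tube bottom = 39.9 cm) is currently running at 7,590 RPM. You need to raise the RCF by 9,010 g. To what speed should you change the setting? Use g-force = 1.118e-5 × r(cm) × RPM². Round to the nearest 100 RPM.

r = 39.9 / 2 = 19.95 cm
Current RCF = 1.118 × 10⁻⁵ × 19.95 × (7590)² = 1.118 × 10⁻⁵ × 19.95 × 57,608,100 ≈ 12,849 × g
Target RCF = 12,849 + 9,010 = 21,859 × g
N² = 21,859 / (22.3041 × 10⁻⁵) = 98,004,403
N ≈ √98,004,403 ≈ 9,899.7

≈ 9900 RPM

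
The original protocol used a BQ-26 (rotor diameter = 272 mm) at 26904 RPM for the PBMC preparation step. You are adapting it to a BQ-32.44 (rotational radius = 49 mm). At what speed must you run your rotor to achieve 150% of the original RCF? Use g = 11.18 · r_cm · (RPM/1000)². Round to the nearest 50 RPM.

Original rotor: r = 272 mm / 2 = 136 mm = 13.6 cm
RCF_original = 11.18 × 13.6 × (26.904)² = 11.18 × 13.6 × 723.825216 ≈ 110,056.2 × g
Target RCF = 1.5 × 110,056.2 ≈ 165,084.3 × g
Your rotor: r = 49 mm = 4.9 cm
165,084.3 = 11.18 × 4.9 × (N/1000)²
(N/1000)² = 165,084.3 / 54.782 = 3013.477
N = 1000 × √3013.477 ≈ 54,895.1

54900 RPM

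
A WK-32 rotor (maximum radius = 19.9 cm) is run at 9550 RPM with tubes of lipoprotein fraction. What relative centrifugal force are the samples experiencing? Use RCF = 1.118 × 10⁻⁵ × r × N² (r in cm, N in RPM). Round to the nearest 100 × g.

RCF = 1.118 × 10⁻⁵ × r × N²
RCF = 1.118 × 10⁻⁵ × 19.9 × (9550)² = 1.118 × 10⁻⁵ × 19.9 × 91,202,500 ≈ 20,290.9 × g

≈ 20300 ×g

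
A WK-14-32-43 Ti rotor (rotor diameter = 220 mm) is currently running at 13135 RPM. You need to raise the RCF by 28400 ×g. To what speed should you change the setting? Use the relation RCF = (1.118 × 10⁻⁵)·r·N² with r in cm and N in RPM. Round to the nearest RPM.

20086 RPM

r = 220 mm / 2 = 110 mm = 11 cm
Current RCF = 1.118 × 10⁻⁵ × 11 × (13135)² = 1.118 × 10⁻⁵ × 11 × 172,528,225 ≈ 21,217.5 × g
Target RCF = 21,217.5 + 28,400 = 49,617.5 × g
N² = 49,617.5 / (12.298 × 10⁻⁵) = 403,459,912
N ≈ √403,459,912 ≈ 20,086.3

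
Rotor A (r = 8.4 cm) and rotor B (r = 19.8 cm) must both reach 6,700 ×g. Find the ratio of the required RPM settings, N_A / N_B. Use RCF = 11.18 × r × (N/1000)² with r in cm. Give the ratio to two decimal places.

1.54

At fixed RCF, N ∝ 1/√r, so N_A/N_B = √(r_B/r_A) = √(19.8/8.4) = √2.357143 = 1.5353.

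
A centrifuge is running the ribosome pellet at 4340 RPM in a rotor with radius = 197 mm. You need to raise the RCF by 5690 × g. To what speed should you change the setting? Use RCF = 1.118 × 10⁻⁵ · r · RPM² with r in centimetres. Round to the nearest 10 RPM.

N₂ ≈ 6680 RPM

r = 197 mm = 19.7 cm
Current RCF = 1.118 × 10⁻⁵ × 19.7 × (4340)² = 1.118 × 10⁻⁵ × 19.7 × 18,835,600 ≈ 4,148.5 × g
Target RCF = 4,148.5 + 5,690 = 9,838.5 × g
N² = 9,838.5 / (22.0246 × 10⁻⁵) = 44,670,505
N ≈ √44,670,505 ≈ 6,683.6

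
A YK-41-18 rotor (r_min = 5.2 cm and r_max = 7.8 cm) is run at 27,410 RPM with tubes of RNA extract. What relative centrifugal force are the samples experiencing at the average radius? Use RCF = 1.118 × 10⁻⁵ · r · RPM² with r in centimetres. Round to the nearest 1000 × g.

r_avg = (5.2 + 7.8) / 2 = 6.5 cm
RCF = 1.118 × 10⁻⁵ × r × N²
RCF = 1.118 × 10⁻⁵ × 6.5 × (27410)² = 1.118 × 10⁻⁵ × 6.5 × 751,308,100 ≈ 54,597.6 × g

RCF ≈ 55000 ×g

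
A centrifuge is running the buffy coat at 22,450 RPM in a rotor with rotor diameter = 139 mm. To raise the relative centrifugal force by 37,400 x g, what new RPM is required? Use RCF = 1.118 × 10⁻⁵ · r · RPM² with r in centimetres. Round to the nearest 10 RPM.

N₂ ≈ 31390 RPM

r = 139 mm / 2 = 69.5 mm = 6.95 cm
Current RCF = 1.118 × 10⁻⁵ × 6.95 × (22450)² = 1.118 × 10⁻⁵ × 6.95 × 504,002,500 ≈ 39,161.5 × g
Target RCF = 39,161.5 + 37,400 = 76,561.5 × g
N² = 76,561.5 / (7.7701 × 10⁻⁵) = 985,334,809
N ≈ √985,334,809 ≈ 31,390.0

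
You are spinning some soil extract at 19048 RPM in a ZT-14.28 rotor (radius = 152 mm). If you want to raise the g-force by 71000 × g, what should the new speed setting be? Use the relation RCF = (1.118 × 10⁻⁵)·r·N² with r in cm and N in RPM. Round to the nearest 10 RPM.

27940 RPM

r = 152 mm = 15.2 cm
Current RCF = 1.118 × 10⁻⁵ × 15.2 × (19048)² = 1.118 × 10⁻⁵ × 15.2 × 362,826,304 ≈ 61,657.3 × g
Target RCF = 61,657.3 + 71,000 = 132,657.3 × g
N² = 132,657.3 / (16.9936 × 10⁻⁵) = 780,630,943
N ≈ √780,630,943 ≈ 27,939.8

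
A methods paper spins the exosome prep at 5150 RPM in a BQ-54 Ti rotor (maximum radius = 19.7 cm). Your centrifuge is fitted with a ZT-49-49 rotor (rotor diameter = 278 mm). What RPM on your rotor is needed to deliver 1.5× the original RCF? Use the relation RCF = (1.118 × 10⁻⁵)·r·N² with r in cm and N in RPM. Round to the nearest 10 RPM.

≈ 7510 RPM

RCF_original = 1.118 × 10⁻⁵ × 19.7 × (5150)² = 1.118 × 10⁻⁵ × 19.7 × 26,522,500 ≈ 5,841.5 × g
Target RCF = 1.5 × 5,841.5 ≈ 8,762.2 × g
Your rotor: r = 278 mm / 2 = 139 mm = 13.9 cm
8,762.2 = 1.118 × 10⁻⁵ × 13.9 × N²
N² = 8,762.2 / (15.5402 × 10⁻⁵) = 56,384,088
N ≈ √56,384,088 ≈ 7,508.9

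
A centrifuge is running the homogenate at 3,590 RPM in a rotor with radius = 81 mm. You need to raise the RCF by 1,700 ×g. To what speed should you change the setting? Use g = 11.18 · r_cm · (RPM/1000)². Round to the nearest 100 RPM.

r = 81 mm = 8.1 cm
Current RCF = 11.18 × 8.1 × (3.59)² = 11.18 × 8.1 × 12.8881 ≈ 1,167.1 × g
Target RCF = 1,167.1 + 1,700 = 2,867.1 × g
(N/1000)² = 2,867.1 / 90.558 = 31.66037
N = 1000 × √31.66037 ≈ 5,626.8

5600 RPM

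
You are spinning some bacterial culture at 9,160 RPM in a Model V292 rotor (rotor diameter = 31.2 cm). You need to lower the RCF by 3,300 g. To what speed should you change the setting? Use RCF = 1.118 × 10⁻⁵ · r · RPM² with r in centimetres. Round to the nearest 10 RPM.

8060 RPM

r = 31.2 / 2 = 15.6 cm
Current RCF = 1.118 × 10⁻⁵ × 15.6 × (9160)² = 1.118 × 10⁻⁵ × 15.6 × 83,905,600 ≈ 14,633.8 × g
Target RCF = 14,633.8 − 3,300 = 11,333.8 × g
N² = 11,333.8 / (17.4408 × 10⁻⁵) = 64,984,404
N ≈ √64,984,404 ≈ 8,061.3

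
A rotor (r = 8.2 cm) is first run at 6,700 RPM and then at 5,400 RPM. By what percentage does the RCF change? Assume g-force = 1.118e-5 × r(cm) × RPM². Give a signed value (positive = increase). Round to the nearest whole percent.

RCF ∝ N², so the ratio is (5400/6700)² = (0.805970)² = 0.6496.
Change = 0.6496 − 1 = -0.3504 → -35.0%.

-35%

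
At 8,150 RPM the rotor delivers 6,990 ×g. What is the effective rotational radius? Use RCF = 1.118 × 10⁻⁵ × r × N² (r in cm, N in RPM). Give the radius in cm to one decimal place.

RCF = 1.118 × 10⁻⁵ × r × N²
6990 = 1.118 × 10⁻⁵ × r × (8150)²
r = 6990 / (1.118 × 10⁻⁵ × 66,422,500) = 6990 / 742.6036 ≈ 9.413 cm

≈ 9.4 cm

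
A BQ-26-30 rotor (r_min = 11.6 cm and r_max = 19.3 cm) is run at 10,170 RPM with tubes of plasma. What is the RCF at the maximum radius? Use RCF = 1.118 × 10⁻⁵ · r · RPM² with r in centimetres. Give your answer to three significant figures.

22300 ×g

Use r_max = 19.3 cm.
RCF = 1.118 × 10⁻⁵ × 19.3 × (10170)² = 1.118 × 10⁻⁵ × 19.3 × 103,428,900 ≈ 22,317.3 × g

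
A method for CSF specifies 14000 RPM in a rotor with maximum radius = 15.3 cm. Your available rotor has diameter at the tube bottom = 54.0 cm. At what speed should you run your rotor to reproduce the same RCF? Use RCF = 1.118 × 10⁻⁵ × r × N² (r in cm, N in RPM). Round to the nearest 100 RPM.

≈ 10500 RPM

RCF = 1.118 × 10⁻⁵ × r × N²
RCF_original = 1.118 × 10⁻⁵ × 15.3 × (14000)² = 1.118 × 10⁻⁵ × 15.3 × 196,000,000 ≈ 33,526.6 × g
Your rotor: r = 54.0 / 2 = 27 cm
33,526.6 = 1.118 × 10⁻⁵ × 27 × N²
N² = 33,526.6 / (30.186 × 10⁻⁵) = 111,066,720
N ≈ √111,066,720 ≈ 10,538.8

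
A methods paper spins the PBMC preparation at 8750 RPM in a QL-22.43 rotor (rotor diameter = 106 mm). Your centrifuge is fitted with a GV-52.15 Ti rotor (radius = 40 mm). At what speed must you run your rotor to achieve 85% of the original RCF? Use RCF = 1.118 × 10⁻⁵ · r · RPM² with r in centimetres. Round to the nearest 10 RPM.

≈ 9290 RPM

Original rotor: r = 106 mm / 2 = 53 mm = 5.3 cm
RCF_original = 1.118 × 10⁻⁵ × 5.3 × (8750)² = 1.118 × 10⁻⁵ × 5.3 × 76,562,500 ≈ 4,536.6 × g
Target RCF = 0.85 × 4,536.6 ≈ 3,856.1 × g
Your rotor: r = 40 mm = 4.0 cm
3,856.1 = 1.118 × 10⁻⁵ × 4 × N²
N² = 3,856.1 / (4.472 × 10⁻⁵) = 86,227,639
N ≈ √86,227,639 ≈ 9,285.9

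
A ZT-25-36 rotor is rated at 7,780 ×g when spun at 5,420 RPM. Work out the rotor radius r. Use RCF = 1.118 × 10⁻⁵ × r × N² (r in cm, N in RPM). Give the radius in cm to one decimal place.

23.7 cm

RCF = 1.118 × 10⁻⁵ × r × N²
7780 = 1.118 × 10⁻⁵ × r × (5420)²
r = 7780 / (1.118 × 10⁻⁵ × 29,376,400) = 7780 / 328.4282 ≈ 23.689 cm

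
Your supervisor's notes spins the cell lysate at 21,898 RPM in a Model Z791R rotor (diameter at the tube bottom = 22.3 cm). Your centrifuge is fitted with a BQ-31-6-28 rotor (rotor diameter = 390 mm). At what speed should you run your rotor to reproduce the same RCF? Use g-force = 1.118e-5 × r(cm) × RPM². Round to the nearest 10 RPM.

≈ 16560 RPM

Original rotor: r = 22.3 / 2 = 11.15 cm
RCF = 1.118 × 10⁻⁵ × r × N²
RCF_original = 1.118 × 10⁻⁵ × 11.15 × (21898)² = 1.118 × 10⁻⁵ × 11.15 × 479,522,404 ≈ 59,775.8 × g
Your rotor: r = 390 mm / 2 = 195 mm = 19.5 cm
59,775.8 = 1.118 × 10⁻⁵ × 19.5 × N²
N² = 59,775.8 / (21.801 × 10⁻⁵) = 274,188,340
N ≈ √274,188,340 ≈ 16,558.6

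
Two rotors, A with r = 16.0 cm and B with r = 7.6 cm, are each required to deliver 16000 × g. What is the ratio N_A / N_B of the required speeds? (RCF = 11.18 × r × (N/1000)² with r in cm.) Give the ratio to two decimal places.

At fixed RCF, N ∝ 1/√r, so N_A/N_B = √(r_B/r_A) = √(7.6/16.0) = √0.475000 = 0.6892.

0.69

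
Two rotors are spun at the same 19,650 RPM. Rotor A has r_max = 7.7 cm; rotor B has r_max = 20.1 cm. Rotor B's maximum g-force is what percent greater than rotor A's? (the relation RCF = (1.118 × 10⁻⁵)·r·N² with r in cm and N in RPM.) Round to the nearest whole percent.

161%

At equal RPM, RCF scales linearly with r: ratio = 20.1 / 7.7 = 2.6104.
So rotor B delivers 161.0% more g-force.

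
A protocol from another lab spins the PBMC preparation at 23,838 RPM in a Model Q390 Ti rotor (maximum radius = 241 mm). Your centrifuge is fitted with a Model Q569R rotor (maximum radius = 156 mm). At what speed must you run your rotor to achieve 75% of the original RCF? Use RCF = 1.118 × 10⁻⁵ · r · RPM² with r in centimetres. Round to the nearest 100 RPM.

Original rotor: r = 241 mm = 24.1 cm
RCF_original = 1.118 × 10⁻⁵ × 24.1 × (23838)² = 1.118 × 10⁻⁵ × 24.1 × 568,250,244 ≈ 153,108.2 × g
Target RCF = 0.75 × 153,108.2 ≈ 114,831.2 × g
Your rotor: r = 156 mm = 15.6 cm
114,831.2 = 1.118 × 10⁻⁵ × 15.6 × N²
N² = 114,831.2 / (17.4408 × 10⁻⁵) = 658,405,578
N ≈ √658,405,578 ≈ 25,659.4

25700 RPM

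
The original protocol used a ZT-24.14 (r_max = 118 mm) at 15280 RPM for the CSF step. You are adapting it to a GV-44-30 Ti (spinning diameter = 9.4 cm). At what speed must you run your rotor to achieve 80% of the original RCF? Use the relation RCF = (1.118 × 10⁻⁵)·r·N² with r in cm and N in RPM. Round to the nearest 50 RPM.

≈ 21650 RPM

Original rotor: r = 118 mm = 11.8 cm
RCF_original = 1.118 × 10⁻⁵ × 11.8 × (15280)² = 1.118 × 10⁻⁵ × 11.8 × 233,478,400 ≈ 30,801.4 × g
Target RCF = 0.8 × 30,801.4 ≈ 24,641.1 × g
Your rotor: r = 9.4 / 2 = 4.7 cm
24,641.1 = 1.118 × 10⁻⁵ × 4.7 × N²
N² = 24,641.1 / (5.2546 × 10⁻⁵) = 468,943,402
N ≈ √468,943,402 ≈ 21,655.1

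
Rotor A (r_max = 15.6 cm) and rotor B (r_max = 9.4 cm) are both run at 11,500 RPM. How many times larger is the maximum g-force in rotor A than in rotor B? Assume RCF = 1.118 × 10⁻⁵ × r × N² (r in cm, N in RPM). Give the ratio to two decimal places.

At fixed N, RCF ∝ r, so RCF_A/RCF_B = r_A/r_B = 15.6 / 9.4 = 1.6596.

1.66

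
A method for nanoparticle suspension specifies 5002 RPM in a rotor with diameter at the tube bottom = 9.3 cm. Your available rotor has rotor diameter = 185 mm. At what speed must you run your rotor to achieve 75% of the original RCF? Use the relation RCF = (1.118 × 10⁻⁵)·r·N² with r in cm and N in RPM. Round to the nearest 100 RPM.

3100 RPM

Original rotor: r = 9.3 / 2 = 4.65 cm
RCF = 1.118 × 10⁻⁵ × r × N²
RCF_original = 1.118 × 10⁻⁵ × 4.65 × (5002)² = 1.118 × 10⁻⁵ × 4.65 × 25,020,004 ≈ 1,300.7 × g
Target RCF = 0.75 × 1,300.7 ≈ 975.5 × g
Your rotor: r = 185 mm / 2 = 92.5 mm = 9.25 cm
975.5 = 1.118 × 10⁻⁵ × 9.25 × N²
N² = 975.5 / (10.3415 × 10⁻⁵) = 9,432,868
N ≈ √9,432,868 ≈ 3,071.3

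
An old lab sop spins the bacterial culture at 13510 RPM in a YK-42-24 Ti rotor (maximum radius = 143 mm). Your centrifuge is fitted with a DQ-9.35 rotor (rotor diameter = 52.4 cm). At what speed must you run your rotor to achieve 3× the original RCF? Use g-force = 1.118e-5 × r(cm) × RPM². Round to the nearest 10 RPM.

17290 RPM

Original rotor: r = 143 mm = 14.3 cm
RCF_original = 1.118 × 10⁻⁵ × 14.3 × (13510)² = 1.118 × 10⁻⁵ × 14.3 × 182,520,100 ≈ 29,180.2 × g
Target RCF = 3 × 29,180.2 ≈ 87,540.6 × g
Your rotor: r = 52.4 / 2 = 26.2 cm
87,540.6 = 1.118 × 10⁻⁵ × 26.2 × N²
N² = 87,540.6 / (29.2916 × 10⁻⁵) = 298,859,059
N ≈ √298,859,059 ≈ 17,287.5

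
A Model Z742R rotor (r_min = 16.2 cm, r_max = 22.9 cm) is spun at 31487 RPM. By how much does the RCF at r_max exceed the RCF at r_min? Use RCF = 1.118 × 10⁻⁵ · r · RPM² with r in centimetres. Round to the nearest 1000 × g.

RCF_max = 1.118 × 10⁻⁵ × 22.9 × (31487)² = 1.118 × 10⁻⁵ × 22.9 × 991,431,169 ≈ 253,828.2 × g
RCF_min = 1.118 × 10⁻⁵ × 16.2 × (31487)² = 1.118 × 10⁻⁵ × 16.2 × 991,431,169 ≈ 179,564 × g
ΔRCF = 253,828.2 − 179,564 = 74,264.2

74000 × g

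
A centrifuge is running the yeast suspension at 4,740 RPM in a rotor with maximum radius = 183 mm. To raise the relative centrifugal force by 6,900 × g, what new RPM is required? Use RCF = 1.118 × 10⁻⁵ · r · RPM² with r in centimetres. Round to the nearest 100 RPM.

r = 183 mm = 18.3 cm
Current RCF = 1.118 × 10⁻⁵ × 18.3 × (4740)² = 1.118 × 10⁻⁵ × 18.3 × 22,467,600 ≈ 4,596.7 × g
Target RCF = 4,596.7 + 6,900 = 11,496.7 × g
N² = 11,496.7 / (20.4594 × 10⁻⁵) = 56,192,752
N ≈ √56,192,752 ≈ 7,496.2

N₂ ≈ 7500 RPM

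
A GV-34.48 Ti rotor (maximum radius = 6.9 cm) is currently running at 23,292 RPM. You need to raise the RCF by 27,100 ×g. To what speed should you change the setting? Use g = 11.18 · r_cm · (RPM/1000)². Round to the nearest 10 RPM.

≈ 29900 RPM

Current RCF = 11.18 × 6.9 × (23.292)² = 11.18 × 6.9 × 542.517264 ≈ 41,850.9 × g
Target RCF = 41,850.9 + 27,100 = 68,950.9 × g
(N/1000)² = 68,950.9 / 77.142 = 893.8179
N = 1000 × √893.8179 ≈ 29,896.8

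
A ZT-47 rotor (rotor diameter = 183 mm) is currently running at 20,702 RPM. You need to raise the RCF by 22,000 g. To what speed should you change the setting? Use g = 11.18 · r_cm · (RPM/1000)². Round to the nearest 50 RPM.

N₂ ≈ 25350 RPM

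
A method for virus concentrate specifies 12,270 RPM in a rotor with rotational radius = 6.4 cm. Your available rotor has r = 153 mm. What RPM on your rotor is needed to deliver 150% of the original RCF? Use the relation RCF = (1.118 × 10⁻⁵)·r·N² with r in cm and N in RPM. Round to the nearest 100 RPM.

9700 RPM

RCF_original = 1.118 × 10⁻⁵ × 6.4 × (12270)² = 1.118 × 10⁻⁵ × 6.4 × 150,552,900 ≈ 10,772.4 × g
Target RCF = 1.5 × 10,772.4 ≈ 16,158.6 × g
Your rotor: r = 153 mm = 15.3 cm
16,158.6 = 1.118 × 10⁻⁵ × 15.3 × N²
N² = 16,158.6 / (17.1054 × 10⁻⁵) = 94,464,906
N ≈ √94,464,906 ≈ 9,719.3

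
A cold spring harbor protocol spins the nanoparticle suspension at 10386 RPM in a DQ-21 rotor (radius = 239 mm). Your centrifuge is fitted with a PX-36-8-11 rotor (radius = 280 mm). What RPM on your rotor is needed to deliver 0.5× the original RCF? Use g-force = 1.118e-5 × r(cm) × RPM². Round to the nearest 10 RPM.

Original rotor: r = 239 mm = 23.9 cm
RCF_original = 1.118 × 10⁻⁵ × 23.9 × (10386)² = 1.118 × 10⁻⁵ × 23.9 × 107,868,996 ≈ 28,822.8 × g
Target RCF = 0.5 × 28,822.8 ≈ 14,411.4 × g
Your rotor: r = 280 mm = 28.0 cm
14,411.4 = 1.118 × 10⁻⁵ × 28 × N²
N² = 14,411.4 / (31.304 × 10⁻⁵) = 46,036,928
N ≈ √46,036,928 ≈ 6,785.1

≈ 6790 RPM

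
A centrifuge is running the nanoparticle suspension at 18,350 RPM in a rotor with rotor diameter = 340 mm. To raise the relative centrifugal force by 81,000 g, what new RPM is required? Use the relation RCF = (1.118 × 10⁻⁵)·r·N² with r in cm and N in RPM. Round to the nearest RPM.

r = 340 mm / 2 = 170 mm = 17 cm
Current RCF = 1.118 × 10⁻⁵ × 17 × (18350)² = 1.118 × 10⁻⁵ × 17 × 336,722,500 ≈ 63,997.5 × g
Target RCF = 63,997.5 + 81,000 = 144,997.5 × g
N² = 144,997.5 / (19.006 × 10⁻⁵) = 762,903,820
N ≈ √762,903,820 ≈ 27,620.7

N₂ ≈ 27621 RPM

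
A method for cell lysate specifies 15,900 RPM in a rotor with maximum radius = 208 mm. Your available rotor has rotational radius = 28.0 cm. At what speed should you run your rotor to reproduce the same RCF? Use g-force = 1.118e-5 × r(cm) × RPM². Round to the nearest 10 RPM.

Original rotor: r = 208 mm = 20.8 cm
RCF = 1.118 × 10⁻⁵ × r × N²
RCF_original = 1.118 × 10⁻⁵ × 20.8 × (15900)² = 1.118 × 10⁻⁵ × 20.8 × 252,810,000 ≈ 58,789.4 × g
58,789.4 = 1.118 × 10⁻⁵ × 28 × N²
N² = 58,789.4 / (31.304 × 10⁻⁵) = 187,801,559
N ≈ √187,801,559 ≈ 13,704.1

13700 RPM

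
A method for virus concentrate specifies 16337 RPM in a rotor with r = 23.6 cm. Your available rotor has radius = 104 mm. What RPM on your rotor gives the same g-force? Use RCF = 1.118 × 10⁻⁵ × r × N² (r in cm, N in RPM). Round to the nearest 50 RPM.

24600 RPM

RCF = 1.118 × 10⁻⁵ × r × N²
RCF_original = 1.118 × 10⁻⁵ × 23.6 × (16337)² = 1.118 × 10⁻⁵ × 23.6 × 266,897,569 ≈ 70,420.4 × g
Your rotor: r = 104 mm = 10.4 cm
70,420.4 = 1.118 × 10⁻⁵ × 10.4 × N²
N² = 70,420.4 / (11.6272 × 10⁻⁵) = 605,652,264
N ≈ √605,652,264 ≈ 24,610.0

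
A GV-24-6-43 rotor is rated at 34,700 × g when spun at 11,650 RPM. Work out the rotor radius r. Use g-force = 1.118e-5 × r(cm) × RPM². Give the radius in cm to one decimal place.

34700 = 1.118 × 10⁻⁵ × r × (11650)²
r = 34700 / (1.118 × 10⁻⁵ × 135,722,500) = 34700 / 1517.378 ≈ 22.868 cm

≈ 22.9 cm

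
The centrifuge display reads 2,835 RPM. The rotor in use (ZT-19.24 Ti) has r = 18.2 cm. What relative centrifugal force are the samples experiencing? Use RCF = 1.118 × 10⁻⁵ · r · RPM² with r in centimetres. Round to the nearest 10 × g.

1640 x g

RCF = 1.118 × 10⁻⁵ × 18.2 × (2835)² = 1.118 × 10⁻⁵ × 18.2 × 8,037,225 ≈ 1,635.4 × g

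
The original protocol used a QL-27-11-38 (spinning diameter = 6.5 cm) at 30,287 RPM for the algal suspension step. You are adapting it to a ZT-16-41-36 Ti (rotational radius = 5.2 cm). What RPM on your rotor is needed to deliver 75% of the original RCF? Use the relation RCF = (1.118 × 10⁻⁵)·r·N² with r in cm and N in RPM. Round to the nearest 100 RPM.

≈ 20700 RPM

Original rotor: r = 6.5 / 2 = 3.25 cm
RCF_original = 1.118 × 10⁻⁵ × 3.25 × (30287)² = 1.118 × 10⁻⁵ × 3.25 × 917,302,369 ≈ 33,330.2 × g
Target RCF = 0.75 × 33,330.2 ≈ 24,997.6 × g
24,997.6 = 1.118 × 10⁻⁵ × 5.2 × N²
N² = 24,997.6 / (5.8136 × 10⁻⁵) = 429,984,863
N ≈ √429,984,863 ≈ 20,736.1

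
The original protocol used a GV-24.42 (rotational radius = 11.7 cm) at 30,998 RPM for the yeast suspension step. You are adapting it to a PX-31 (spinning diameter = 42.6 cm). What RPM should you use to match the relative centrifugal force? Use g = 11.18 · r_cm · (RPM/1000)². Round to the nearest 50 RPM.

22950 RPM

RCF_original = 11.18 × 11.7 × (30.998)² = 11.18 × 11.7 × 960.876004 ≈ 125,688.3 × g
Your rotor: r = 42.6 / 2 = 21.3 cm
125,688.3 = 11.18 × 21.3 × (N/1000)²
(N/1000)² = 125,688.3 / 238.134 = 527.8049
N = 1000 × √527.8049 ≈ 22,974.0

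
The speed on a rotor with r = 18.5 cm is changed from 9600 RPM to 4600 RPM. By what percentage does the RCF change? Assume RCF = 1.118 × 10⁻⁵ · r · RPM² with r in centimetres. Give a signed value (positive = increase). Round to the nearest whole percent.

-77%

RCF ∝ N², so the ratio is (4600/9600)² = (0.479167)² = 0.2296.
Change = 0.2296 − 1 = -0.7704 → -77.0%.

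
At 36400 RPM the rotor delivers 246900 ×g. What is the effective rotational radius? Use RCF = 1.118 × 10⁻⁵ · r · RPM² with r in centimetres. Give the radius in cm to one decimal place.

r ≈ 16.7 cm

RCF = 1.118 × 10⁻⁵ × r × N²
246900 = 1.118 × 10⁻⁵ × r × (36400)²
r = 246900 / (1.118 × 10⁻⁵ × 1,324,960,000) = 246900 / 14813.05 ≈ 16.668 cm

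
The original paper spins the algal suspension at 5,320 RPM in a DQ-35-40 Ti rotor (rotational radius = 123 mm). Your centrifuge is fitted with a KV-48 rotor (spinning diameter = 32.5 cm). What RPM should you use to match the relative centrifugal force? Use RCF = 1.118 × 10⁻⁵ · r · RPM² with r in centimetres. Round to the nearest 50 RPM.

Original rotor: r = 123 mm = 12.3 cm
RCF = 1.118 × 10⁻⁵ × r × N²
RCF_original = 1.118 × 10⁻⁵ × 12.3 × (5320)² = 1.118 × 10⁻⁵ × 12.3 × 28,302,400 ≈ 3,892 × g
Your rotor: r = 32.5 / 2 = 16.25 cm
3,892 = 1.118 × 10⁻⁵ × 16.25 × N²
N² = 3,892 / (18.1675 × 10⁻⁵) = 21,422,871
N ≈ √21,422,871 ≈ 4,628.5

4650 RPM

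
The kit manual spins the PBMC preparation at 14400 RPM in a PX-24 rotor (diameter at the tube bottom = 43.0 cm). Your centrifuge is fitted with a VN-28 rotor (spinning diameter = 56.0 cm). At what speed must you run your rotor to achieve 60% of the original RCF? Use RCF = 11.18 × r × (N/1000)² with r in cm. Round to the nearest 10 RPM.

Original rotor: r = 43.0 / 2 = 21.5 cm
RCF = 11.18 × r × (N/1000)²
RCF_original = 11.18 × 21.5 × (14.4)² = 11.18 × 21.5 × 207.36 ≈ 49,843.1 × g
Target RCF = 0.6 × 49,843.1 ≈ 29,905.9 × g
Your rotor: r = 56.0 / 2 = 28 cm
29,905.9 = 11.18 × 28 × (N/1000)²
(N/1000)² = 29,905.9 / 313.04 = 95.5338
N = 1000 × √95.5338 ≈ 9,774.1

9770 RPM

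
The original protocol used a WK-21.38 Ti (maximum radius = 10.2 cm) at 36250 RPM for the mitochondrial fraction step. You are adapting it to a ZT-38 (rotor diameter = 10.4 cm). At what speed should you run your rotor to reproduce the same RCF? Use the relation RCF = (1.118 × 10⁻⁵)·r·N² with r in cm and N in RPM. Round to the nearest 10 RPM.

RCF_original = 1.118 × 10⁻⁵ × 10.2 × (36250)² = 1.118 × 10⁻⁵ × 10.2 × 1,314,062,500 ≈ 149,850.4 × g
Your rotor: r = 10.4 / 2 = 5.2 cm
149,850.4 = 1.118 × 10⁻⁵ × 5.2 × N²
N² = 149,850.4 / (5.8136 × 10⁻⁵) = 2,577,583,597
N ≈ √2,577,583,597 ≈ 50,769.9

50770 RPM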